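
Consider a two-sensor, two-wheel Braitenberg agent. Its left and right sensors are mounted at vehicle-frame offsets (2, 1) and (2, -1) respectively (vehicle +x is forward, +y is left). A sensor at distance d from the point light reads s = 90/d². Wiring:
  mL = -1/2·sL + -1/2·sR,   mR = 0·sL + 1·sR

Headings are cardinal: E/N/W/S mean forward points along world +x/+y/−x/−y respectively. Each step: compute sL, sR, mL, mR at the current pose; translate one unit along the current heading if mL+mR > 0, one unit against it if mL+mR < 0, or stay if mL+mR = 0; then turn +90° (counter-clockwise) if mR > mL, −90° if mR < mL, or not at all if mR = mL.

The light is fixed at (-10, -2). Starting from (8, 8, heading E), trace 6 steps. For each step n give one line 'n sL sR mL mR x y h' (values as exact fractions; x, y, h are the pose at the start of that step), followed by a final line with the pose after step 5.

n=0: pose=(8,8,E); sL=90/521, sR=90/481; mL=-45090/250601, mR=90/481; mL+mR=1800/250601 → advance +1; mR−mL=91980/250601 → turn +1·90°
n=1: pose=(9,8,N); sL=5/26, sR=45/272; mL=-1265/7072, mR=45/272; mL+mR=-95/7072 → advance -1; mR−mL=2435/7072 → turn +1·90°
n=2: pose=(9,7,W); sL=90/353, sR=90/389; mL=-33390/137317, mR=90/389; mL+mR=-1620/137317 → advance -1; mR−mL=65160/137317 → turn +1·90°
n=3: pose=(10,7,S); sL=9/49, sR=9/41; mL=-405/2009, mR=9/41; mL+mR=36/2009 → advance +1; mR−mL=846/2009 → turn +1·90°
n=4: pose=(10,6,E); sL=18/113, sR=90/533; mL=-9882/60229, mR=90/533; mL+mR=288/60229 → advance +1; mR−mL=20052/60229 → turn +1·90°
n=5: pose=(11,6,N); sL=9/50, sR=45/292; mL=-2439/14600, mR=45/292; mL+mR=-189/14600 → advance -1; mR−mL=4689/14600 → turn +1·90°

0 90/521 90/481 -45090/250601 90/481 8 8 E
1 5/26 45/272 -1265/7072 45/272 9 8 N
2 90/353 90/389 -33390/137317 90/389 9 7 W
3 9/49 9/41 -405/2009 9/41 10 7 S
4 18/113 90/533 -9882/60229 90/533 10 6 E
5 9/50 45/292 -2439/14600 45/292 11 6 N
final 11 5 W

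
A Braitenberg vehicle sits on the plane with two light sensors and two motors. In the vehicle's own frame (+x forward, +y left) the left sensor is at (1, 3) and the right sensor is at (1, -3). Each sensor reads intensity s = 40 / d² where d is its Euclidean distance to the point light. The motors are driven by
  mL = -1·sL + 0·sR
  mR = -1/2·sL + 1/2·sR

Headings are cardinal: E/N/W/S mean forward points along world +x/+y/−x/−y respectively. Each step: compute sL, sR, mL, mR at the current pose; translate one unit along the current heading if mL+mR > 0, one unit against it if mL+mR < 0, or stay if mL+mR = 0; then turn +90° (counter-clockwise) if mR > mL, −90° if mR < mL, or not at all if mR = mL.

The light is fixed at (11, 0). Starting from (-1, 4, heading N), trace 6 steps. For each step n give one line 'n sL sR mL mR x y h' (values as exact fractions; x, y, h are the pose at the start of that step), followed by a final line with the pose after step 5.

0 4/25 20/53 -4/25 144/1325 -1 4 N
1 40/169 8/41 -40/169 -144/6929 -1 3 W
2 10/17 1/5 -10/17 -33/170 0 3 S
3 40/149 40/101 -40/149 960/15049 0 4 E
4 4/25 20/53 -4/25 144/1325 -1 4 N
5 40/169 8/41 -40/169 -144/6929 -1 3 W
final 0 3 S

n=0: pose=(-1,4,N); sL=4/25, sR=20/53; mL=-4/25, mR=144/1325; mL+mR=-68/1325 → advance -1; mR−mL=356/1325 → turn +1·90°
n=1: pose=(-1,3,W); sL=40/169, sR=8/41; mL=-40/169, mR=-144/6929; mL+mR=-1784/6929 → advance -1; mR−mL=1496/6929 → turn +1·90°
n=2: pose=(0,3,S); sL=10/17, sR=1/5; mL=-10/17, mR=-33/170; mL+mR=-133/170 → advance -1; mR−mL=67/170 → turn +1·90°
n=3: pose=(0,4,E); sL=40/149, sR=40/101; mL=-40/149, mR=960/15049; mL+mR=-3080/15049 → advance -1; mR−mL=5000/15049 → turn +1·90°
n=4: pose=(-1,4,N); sL=4/25, sR=20/53; mL=-4/25, mR=144/1325; mL+mR=-68/1325 → advance -1; mR−mL=356/1325 → turn +1·90°
n=5: pose=(-1,3,W); sL=40/169, sR=8/41; mL=-40/169, mR=-144/6929; mL+mR=-1784/6929 → advance -1; mR−mL=1496/6929 → turn +1·90°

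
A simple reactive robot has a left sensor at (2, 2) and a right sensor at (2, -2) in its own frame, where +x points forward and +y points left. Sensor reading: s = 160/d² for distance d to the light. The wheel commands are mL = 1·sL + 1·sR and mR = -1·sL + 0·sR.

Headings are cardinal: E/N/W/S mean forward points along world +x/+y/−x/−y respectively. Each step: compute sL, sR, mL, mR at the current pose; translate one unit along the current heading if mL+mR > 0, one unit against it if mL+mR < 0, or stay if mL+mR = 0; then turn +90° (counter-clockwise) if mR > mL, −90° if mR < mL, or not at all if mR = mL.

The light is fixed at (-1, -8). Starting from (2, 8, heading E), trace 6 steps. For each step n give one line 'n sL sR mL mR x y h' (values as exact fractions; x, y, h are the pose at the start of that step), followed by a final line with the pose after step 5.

0 160/349 160/221 91200/77129 -160/349 2 8 E
1 20/29 4/5 216/145 -20/29 3 8 S
2 160/173 160/293 74560/50689 -160/173 3 7 W
3 16/29 80/157 4832/4553 -16/29 2 7 N
4 160/349 160/221 91200/77129 -160/349 2 8 E
5 20/29 4/5 216/145 -20/29 3 8 S
final 3 7 W

n=0: pose=(2,8,E); sL=160/349, sR=160/221; mL=91200/77129, mR=-160/349; mL+mR=160/221 → advance +1; mR−mL=-126560/77129 → turn -1·90°
n=1: pose=(3,8,S); sL=20/29, sR=4/5; mL=216/145, mR=-20/29; mL+mR=4/5 → advance +1; mR−mL=-316/145 → turn -1·90°
n=2: pose=(3,7,W); sL=160/173, sR=160/293; mL=74560/50689, mR=-160/173; mL+mR=160/293 → advance +1; mR−mL=-121440/50689 → turn -1·90°
n=3: pose=(2,7,N); sL=16/29, sR=80/157; mL=4832/4553, mR=-16/29; mL+mR=80/157 → advance +1; mR−mL=-7344/4553 → turn -1·90°
n=4: pose=(2,8,E); sL=160/349, sR=160/221; mL=91200/77129, mR=-160/349; mL+mR=160/221 → advance +1; mR−mL=-126560/77129 → turn -1·90°
n=5: pose=(3,8,S); sL=20/29, sR=4/5; mL=216/145, mR=-20/29; mL+mR=4/5 → advance +1; mR−mL=-316/145 → turn -1·90°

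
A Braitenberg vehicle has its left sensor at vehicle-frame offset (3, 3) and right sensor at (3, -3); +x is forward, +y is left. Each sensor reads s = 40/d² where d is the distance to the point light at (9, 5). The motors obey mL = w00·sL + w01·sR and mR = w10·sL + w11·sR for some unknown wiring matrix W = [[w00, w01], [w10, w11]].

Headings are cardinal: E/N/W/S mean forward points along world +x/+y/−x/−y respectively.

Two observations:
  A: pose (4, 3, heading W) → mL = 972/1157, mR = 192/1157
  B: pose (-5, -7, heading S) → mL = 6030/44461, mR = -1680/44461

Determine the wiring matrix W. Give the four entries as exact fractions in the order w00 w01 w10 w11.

1/2 1 -1 1

obs A: pose=(4,3,W) → sL=40/89, sR=8/13, mL=972/1157, mR=192/1157
obs B: pose=(-5,-7,S) → sL=20/173, sR=20/257, mL=6030/44461, mR=-1680/44461
sensor matrix S = [[40/89, 8/13], [20/173, 20/257]]; det S = -1860480/51441377
solve [mL_A; mL_B] = S·[w00; w01] and [mR_A; mR_B] = S·[w10; w11]:
  w00 = 1/2, w01 = 1, w10 = -1, w11 = 1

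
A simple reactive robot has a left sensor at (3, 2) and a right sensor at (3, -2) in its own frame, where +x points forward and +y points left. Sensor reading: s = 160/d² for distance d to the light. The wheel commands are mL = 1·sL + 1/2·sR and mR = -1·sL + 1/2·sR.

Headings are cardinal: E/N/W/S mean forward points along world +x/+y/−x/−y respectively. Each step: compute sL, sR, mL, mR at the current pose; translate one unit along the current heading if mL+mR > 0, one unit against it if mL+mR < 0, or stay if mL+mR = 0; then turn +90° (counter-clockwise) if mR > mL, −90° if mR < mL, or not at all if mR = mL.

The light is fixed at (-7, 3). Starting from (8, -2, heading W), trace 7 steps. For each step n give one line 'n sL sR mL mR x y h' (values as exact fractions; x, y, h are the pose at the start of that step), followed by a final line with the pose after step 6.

n=0: pose=(8,-2,W); sL=160/193, sR=160/153; mL=39920/29529, mR=-9040/29529; mL+mR=160/153 → advance +1; mR−mL=-320/193 → turn -1·90°
n=1: pose=(7,-2,N); sL=40/37, sR=8/13; mL=668/481, mR=-372/481; mL+mR=8/13 → advance +1; mR−mL=-80/37 → turn -1·90°
n=2: pose=(7,-1,E); sL=160/293, sR=32/65; mL=15088/19045, mR=-5712/19045; mL+mR=32/65 → advance +1; mR−mL=-320/293 → turn -1·90°
n=3: pose=(8,-1,S); sL=80/169, sR=80/109; mL=15480/18421, mR=-1960/18421; mL+mR=80/109 → advance +1; mR−mL=-160/169 → turn -1·90°
n=4: pose=(8,-2,W); sL=160/193, sR=160/153; mL=39920/29529, mR=-9040/29529; mL+mR=160/153 → advance +1; mR−mL=-320/193 → turn -1·90°
n=5: pose=(7,-2,N); sL=40/37, sR=8/13; mL=668/481, mR=-372/481; mL+mR=8/13 → advance +1; mR−mL=-80/37 → turn -1·90°
n=6: pose=(7,-1,E); sL=160/293, sR=32/65; mL=15088/19045, mR=-5712/19045; mL+mR=32/65 → advance +1; mR−mL=-320/293 → turn -1·90°

0 160/193 160/153 39920/29529 -9040/29529 8 -2 W
1 40/37 8/13 668/481 -372/481 7 -2 N
2 160/293 32/65 15088/19045 -5712/19045 7 -1 E
3 80/169 80/109 15480/18421 -1960/18421 8 -1 S
4 160/193 160/153 39920/29529 -9040/29529 8 -2 W
5 40/37 8/13 668/481 -372/481 7 -2 N
6 160/293 32/65 15088/19045 -5712/19045 7 -1 E
final 8 -1 S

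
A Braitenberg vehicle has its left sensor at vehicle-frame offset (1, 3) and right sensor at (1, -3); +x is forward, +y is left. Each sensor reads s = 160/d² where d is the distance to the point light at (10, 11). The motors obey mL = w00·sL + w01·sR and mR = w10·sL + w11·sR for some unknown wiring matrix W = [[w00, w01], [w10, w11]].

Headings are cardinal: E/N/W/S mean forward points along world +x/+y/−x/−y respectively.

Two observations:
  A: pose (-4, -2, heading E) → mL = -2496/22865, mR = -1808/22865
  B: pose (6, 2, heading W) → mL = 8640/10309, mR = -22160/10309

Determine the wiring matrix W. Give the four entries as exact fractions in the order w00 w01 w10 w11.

-1/2 1/2 1/2 -1

obs A: pose=(-4,-2,E) → sL=160/269, sR=32/85, mL=-2496/22865, mR=-1808/22865
obs B: pose=(6,2,W) → sL=160/169, sR=160/61, mL=8640/10309, mR=-22160/10309
sensor matrix S = [[160/269, 32/85], [160/169, 160/61]]; det S = 56745984/47143057
solve [mL_A; mL_B] = S·[w00; w01] and [mR_A; mR_B] = S·[w10; w11]:
  w00 = -1/2, w01 = 1/2, w10 = 1/2, w11 = -1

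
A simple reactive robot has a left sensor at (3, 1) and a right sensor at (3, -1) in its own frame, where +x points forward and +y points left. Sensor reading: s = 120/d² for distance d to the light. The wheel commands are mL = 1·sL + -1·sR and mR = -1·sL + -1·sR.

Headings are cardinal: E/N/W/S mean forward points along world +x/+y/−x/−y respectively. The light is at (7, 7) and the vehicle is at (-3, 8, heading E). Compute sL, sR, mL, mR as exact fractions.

120/53 120/49 -480/2597 -12240/2597

left sensor world pos  = (0, 9); dL² = 53
right sensor world pos = (0, 7); dR² = 49
sL = 120/53 = 120/53
sR = 120/49 = 120/49
mL = 1·sL + -1·sR = -480/2597
mR = -1·sL + -1·sR = -12240/2597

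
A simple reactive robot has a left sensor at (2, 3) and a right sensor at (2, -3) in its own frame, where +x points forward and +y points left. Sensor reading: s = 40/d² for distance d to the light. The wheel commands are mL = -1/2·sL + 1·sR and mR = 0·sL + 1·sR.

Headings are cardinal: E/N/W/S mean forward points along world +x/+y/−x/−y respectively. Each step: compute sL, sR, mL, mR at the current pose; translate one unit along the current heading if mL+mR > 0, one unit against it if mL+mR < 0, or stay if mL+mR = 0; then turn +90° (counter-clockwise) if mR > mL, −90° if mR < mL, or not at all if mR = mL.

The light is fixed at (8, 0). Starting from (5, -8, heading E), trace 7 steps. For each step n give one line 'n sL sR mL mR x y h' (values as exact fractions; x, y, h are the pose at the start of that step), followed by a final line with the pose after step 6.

0 20/13 20/61 -350/793 20/61 5 -8 E
1 8/17 40/37 532/629 40/37 4 -8 N
2 5/17 10/13 275/442 10/13 4 -7 W
3 8/17 8/29 20/493 8/29 3 -7 S
4 20/17 4/13 -62/221 4/13 3 -8 E
5 8/17 40/37 532/629 40/37 4 -8 N
6 5/17 10/13 275/442 10/13 4 -7 W
final 3 -7 S

n=0: pose=(5,-8,E); sL=20/13, sR=20/61; mL=-350/793, mR=20/61; mL+mR=-90/793 → advance -1; mR−mL=10/13 → turn +1·90°
n=1: pose=(4,-8,N); sL=8/17, sR=40/37; mL=532/629, mR=40/37; mL+mR=1212/629 → advance +1; mR−mL=4/17 → turn +1·90°
n=2: pose=(4,-7,W); sL=5/17, sR=10/13; mL=275/442, mR=10/13; mL+mR=615/442 → advance +1; mR−mL=5/34 → turn +1·90°
n=3: pose=(3,-7,S); sL=8/17, sR=8/29; mL=20/493, mR=8/29; mL+mR=156/493 → advance +1; mR−mL=4/17 → turn +1·90°
n=4: pose=(3,-8,E); sL=20/17, sR=4/13; mL=-62/221, mR=4/13; mL+mR=6/221 → advance +1; mR−mL=10/17 → turn +1·90°
n=5: pose=(4,-8,N); sL=8/17, sR=40/37; mL=532/629, mR=40/37; mL+mR=1212/629 → advance +1; mR−mL=4/17 → turn +1·90°
n=6: pose=(4,-7,W); sL=5/17, sR=10/13; mL=275/442, mR=10/13; mL+mR=615/442 → advance +1; mR−mL=5/34 → turn +1·90°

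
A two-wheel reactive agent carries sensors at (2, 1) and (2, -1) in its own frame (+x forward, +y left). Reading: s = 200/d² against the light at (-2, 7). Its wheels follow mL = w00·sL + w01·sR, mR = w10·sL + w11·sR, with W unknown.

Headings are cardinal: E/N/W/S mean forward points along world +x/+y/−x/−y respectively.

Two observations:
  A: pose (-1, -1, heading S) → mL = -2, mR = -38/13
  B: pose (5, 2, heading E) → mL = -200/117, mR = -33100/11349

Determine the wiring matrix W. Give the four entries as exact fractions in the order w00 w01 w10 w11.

0 -1 -1 -1/2

obs A: pose=(-1,-1,S) → sL=25/13, sR=2, mL=-2, mR=-38/13
obs B: pose=(5,2,E) → sL=200/97, sR=200/117, mL=-200/117, mR=-33100/11349
sensor matrix S = [[25/13, 2], [200/97, 200/117]]; det S = -123400/147537
solve [mL_A; mL_B] = S·[w00; w01] and [mR_A; mR_B] = S·[w10; w11]:
  w00 = 0, w01 = -1, w10 = -1, w11 = -1/2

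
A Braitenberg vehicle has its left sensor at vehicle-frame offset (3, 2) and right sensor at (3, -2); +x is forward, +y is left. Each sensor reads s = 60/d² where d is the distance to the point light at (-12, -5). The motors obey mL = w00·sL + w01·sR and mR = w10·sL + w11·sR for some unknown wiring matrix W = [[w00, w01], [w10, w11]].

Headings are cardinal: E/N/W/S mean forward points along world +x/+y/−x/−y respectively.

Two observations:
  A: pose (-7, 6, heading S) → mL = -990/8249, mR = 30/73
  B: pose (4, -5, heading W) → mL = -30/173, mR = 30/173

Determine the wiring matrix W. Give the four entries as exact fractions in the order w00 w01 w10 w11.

-1 1/2 0 1/2

obs A: pose=(-7,6,S) → sL=60/113, sR=60/73, mL=-990/8249, mR=30/73
obs B: pose=(4,-5,W) → sL=60/173, sR=60/173, mL=-30/173, mR=30/173
sensor matrix S = [[60/113, 60/73], [60/173, 60/173]]; det S = -144000/1427077
solve [mL_A; mL_B] = S·[w00; w01] and [mR_A; mR_B] = S·[w10; w11]:
  w00 = -1, w01 = 1/2, w10 = 0, w11 = 1/2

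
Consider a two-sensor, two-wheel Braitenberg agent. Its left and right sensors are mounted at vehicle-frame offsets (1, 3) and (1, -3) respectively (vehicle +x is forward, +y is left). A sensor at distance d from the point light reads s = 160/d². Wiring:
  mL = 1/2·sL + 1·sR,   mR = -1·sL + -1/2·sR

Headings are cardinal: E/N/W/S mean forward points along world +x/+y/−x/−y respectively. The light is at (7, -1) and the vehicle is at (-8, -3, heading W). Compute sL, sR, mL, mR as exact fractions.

160/281 160/257 65520/72217 -63600/72217

left sensor world pos  = (-9, -6); dL² = 281
right sensor world pos = (-9, 0); dR² = 257
sL = 160/281 = 160/281
sR = 160/257 = 160/257
mL = 1/2·sL + 1·sR = 65520/72217
mR = -1·sL + -1/2·sR = -63600/72217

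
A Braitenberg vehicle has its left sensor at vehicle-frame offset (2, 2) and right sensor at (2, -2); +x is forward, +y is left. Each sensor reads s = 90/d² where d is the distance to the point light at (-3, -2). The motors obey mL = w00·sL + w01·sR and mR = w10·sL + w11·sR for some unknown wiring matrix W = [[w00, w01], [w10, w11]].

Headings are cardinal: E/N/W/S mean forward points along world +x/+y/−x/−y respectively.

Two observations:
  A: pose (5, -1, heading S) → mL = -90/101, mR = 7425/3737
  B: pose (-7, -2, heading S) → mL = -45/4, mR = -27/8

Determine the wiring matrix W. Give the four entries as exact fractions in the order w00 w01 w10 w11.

obs A: pose=(5,-1,S) → sL=90/101, sR=90/37, mL=-90/101, mR=7425/3737
obs B: pose=(-7,-2,S) → sL=45/4, sR=9/4, mL=-45/4, mR=-27/8
sensor matrix S = [[90/101, 90/37], [45/4, 9/4]]; det S = -94770/3737
solve [mL_A; mL_B] = S·[w00; w01] and [mR_A; mR_B] = S·[w10; w11]:
  w00 = -1, w01 = 0, w10 = -1/2, w11 = 1

-1 0 -1/2 1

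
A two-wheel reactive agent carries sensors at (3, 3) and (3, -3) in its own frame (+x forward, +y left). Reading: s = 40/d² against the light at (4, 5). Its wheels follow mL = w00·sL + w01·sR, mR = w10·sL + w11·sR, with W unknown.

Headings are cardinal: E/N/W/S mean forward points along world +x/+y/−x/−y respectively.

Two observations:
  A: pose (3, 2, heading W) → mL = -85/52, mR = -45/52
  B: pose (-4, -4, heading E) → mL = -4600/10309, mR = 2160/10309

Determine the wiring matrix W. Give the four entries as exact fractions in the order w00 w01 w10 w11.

-1/2 -1/2 1/2 -1/2

obs A: pose=(3,2,W) → sL=10/13, sR=5/2, mL=-85/52, mR=-45/52
obs B: pose=(-4,-4,E) → sL=40/61, sR=40/169, mL=-4600/10309, mR=2160/10309
sensor matrix S = [[10/13, 5/2], [40/61, 40/169]]; det S = -195300/134017
solve [mL_A; mL_B] = S·[w00; w01] and [mR_A; mR_B] = S·[w10; w11]:
  w00 = -1/2, w01 = -1/2, w10 = 1/2, w11 = -1/2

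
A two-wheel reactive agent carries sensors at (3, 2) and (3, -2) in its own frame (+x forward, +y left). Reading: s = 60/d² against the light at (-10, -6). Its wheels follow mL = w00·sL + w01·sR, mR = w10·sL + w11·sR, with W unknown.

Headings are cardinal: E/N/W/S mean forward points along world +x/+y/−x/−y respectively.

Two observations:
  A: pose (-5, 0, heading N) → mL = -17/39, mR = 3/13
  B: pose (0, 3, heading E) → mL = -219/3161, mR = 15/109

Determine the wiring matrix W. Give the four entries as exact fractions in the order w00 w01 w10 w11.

-1 1/2 0 1/2

obs A: pose=(-5,0,N) → sL=2/3, sR=6/13, mL=-17/39, mR=3/13
obs B: pose=(0,3,E) → sL=6/29, sR=30/109, mL=-219/3161, mR=15/109
sensor matrix S = [[2/3, 6/13], [6/29, 30/109]]; det S = 3616/41093
solve [mL_A; mL_B] = S·[w00; w01] and [mR_A; mR_B] = S·[w10; w11]:
  w00 = -1, w01 = 1/2, w10 = 0, w11 = 1/2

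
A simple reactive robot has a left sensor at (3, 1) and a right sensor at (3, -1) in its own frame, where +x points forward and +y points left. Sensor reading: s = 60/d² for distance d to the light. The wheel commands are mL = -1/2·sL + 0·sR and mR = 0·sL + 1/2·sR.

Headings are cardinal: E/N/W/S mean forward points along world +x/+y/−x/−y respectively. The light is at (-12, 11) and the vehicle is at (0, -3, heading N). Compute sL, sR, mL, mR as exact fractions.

30/121 6/29 -15/121 3/29

left sensor world pos  = (-1, 0); dL² = 242
right sensor world pos = (1, 0); dR² = 290
sL = 60/242 = 30/121
sR = 60/290 = 6/29
mL = -1/2·sL + 0·sR = -15/121
mR = 0·sL + 1/2·sR = 3/29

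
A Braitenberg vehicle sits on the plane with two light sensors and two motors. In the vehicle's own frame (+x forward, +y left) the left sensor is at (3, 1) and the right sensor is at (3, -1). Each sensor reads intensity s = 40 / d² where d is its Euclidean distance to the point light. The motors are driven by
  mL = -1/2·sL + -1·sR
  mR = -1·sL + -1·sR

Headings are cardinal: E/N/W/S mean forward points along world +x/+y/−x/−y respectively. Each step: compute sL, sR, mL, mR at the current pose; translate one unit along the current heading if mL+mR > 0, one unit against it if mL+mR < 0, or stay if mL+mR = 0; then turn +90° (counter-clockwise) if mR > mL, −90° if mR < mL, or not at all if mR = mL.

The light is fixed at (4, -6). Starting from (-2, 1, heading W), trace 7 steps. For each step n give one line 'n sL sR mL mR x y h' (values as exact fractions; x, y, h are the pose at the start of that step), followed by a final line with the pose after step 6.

0 40/117 8/29 -1516/3393 -2096/3393 -2 1 W
1 5/17 10/29 -485/986 -315/493 -1 1 N
2 40/53 40/29 -2700/1537 -3280/1537 -1 0 E
3 20/17 20/29 -630/493 -920/493 -2 0 S
4 40/117 8/29 -1516/3393 -2096/3393 -2 1 W
5 5/17 10/29 -485/986 -315/493 -1 1 N
6 40/53 40/29 -2700/1537 -3280/1537 -1 0 E
final -2 0 S

n=0: pose=(-2,1,W); sL=40/117, sR=8/29; mL=-1516/3393, mR=-2096/3393; mL+mR=-1204/1131 → advance -1; mR−mL=-20/117 → turn -1·90°
n=1: pose=(-1,1,N); sL=5/17, sR=10/29; mL=-485/986, mR=-315/493; mL+mR=-1115/986 → advance -1; mR−mL=-5/34 → turn -1·90°
n=2: pose=(-1,0,E); sL=40/53, sR=40/29; mL=-2700/1537, mR=-3280/1537; mL+mR=-5980/1537 → advance -1; mR−mL=-20/53 → turn -1·90°
n=3: pose=(-2,0,S); sL=20/17, sR=20/29; mL=-630/493, mR=-920/493; mL+mR=-1550/493 → advance -1; mR−mL=-10/17 → turn -1·90°
n=4: pose=(-2,1,W); sL=40/117, sR=8/29; mL=-1516/3393, mR=-2096/3393; mL+mR=-1204/1131 → advance -1; mR−mL=-20/117 → turn -1·90°
n=5: pose=(-1,1,N); sL=5/17, sR=10/29; mL=-485/986, mR=-315/493; mL+mR=-1115/986 → advance -1; mR−mL=-5/34 → turn -1·90°
n=6: pose=(-1,0,E); sL=40/53, sR=40/29; mL=-2700/1537, mR=-3280/1537; mL+mR=-5980/1537 → advance -1; mR−mL=-20/53 → turn -1·90°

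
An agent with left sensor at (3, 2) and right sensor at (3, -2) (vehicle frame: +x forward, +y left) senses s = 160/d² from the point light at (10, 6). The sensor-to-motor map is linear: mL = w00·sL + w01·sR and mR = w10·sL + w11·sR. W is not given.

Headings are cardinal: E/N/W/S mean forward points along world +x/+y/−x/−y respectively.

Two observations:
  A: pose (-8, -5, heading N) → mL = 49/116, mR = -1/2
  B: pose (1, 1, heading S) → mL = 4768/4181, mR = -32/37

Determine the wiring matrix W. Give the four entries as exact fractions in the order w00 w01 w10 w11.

1/2 1/2 0 -1

obs A: pose=(-8,-5,N) → sL=10/29, sR=1/2, mL=49/116, mR=-1/2
obs B: pose=(1,1,S) → sL=160/113, sR=32/37, mL=4768/4181, mR=-32/37
sensor matrix S = [[10/29, 1/2], [160/113, 32/37]]; det S = -49680/121249
solve [mL_A; mL_B] = S·[w00; w01] and [mR_A; mR_B] = S·[w10; w11]:
  w00 = 1/2, w01 = 1/2, w10 = 0, w11 = -1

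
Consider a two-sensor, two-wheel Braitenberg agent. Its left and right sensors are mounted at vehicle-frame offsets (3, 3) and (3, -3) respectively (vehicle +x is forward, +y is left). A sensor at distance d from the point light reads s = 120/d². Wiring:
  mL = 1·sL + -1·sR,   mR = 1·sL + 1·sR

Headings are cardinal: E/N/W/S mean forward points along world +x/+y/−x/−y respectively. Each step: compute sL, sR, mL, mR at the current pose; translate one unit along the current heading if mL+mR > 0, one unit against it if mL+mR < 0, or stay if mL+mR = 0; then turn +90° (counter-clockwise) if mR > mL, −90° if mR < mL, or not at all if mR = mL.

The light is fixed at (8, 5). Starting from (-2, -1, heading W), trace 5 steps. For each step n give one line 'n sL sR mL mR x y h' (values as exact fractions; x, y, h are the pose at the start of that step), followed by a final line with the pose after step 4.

n=0: pose=(-2,-1,W); sL=12/25, sR=60/89; mL=-432/2225, mR=2568/2225; mL+mR=24/25 → advance +1; mR−mL=120/89 → turn +1·90°
n=1: pose=(-3,-1,S); sL=24/29, sR=120/277; mL=3168/8033, mR=10128/8033; mL+mR=48/29 → advance +1; mR−mL=240/277 → turn +1·90°
n=2: pose=(-3,-2,E); sL=3/2, sR=30/41; mL=63/82, mR=183/82; mL+mR=3 → advance +1; mR−mL=60/41 → turn +1·90°
n=3: pose=(-2,-2,N); sL=24/37, sR=24/13; mL=-576/481, mR=1200/481; mL+mR=48/37 → advance +1; mR−mL=48/13 → turn +1·90°
n=4: pose=(-2,-1,W); sL=12/25, sR=60/89; mL=-432/2225, mR=2568/2225; mL+mR=24/25 → advance +1; mR−mL=120/89 → turn +1·90°

0 12/25 60/89 -432/2225 2568/2225 -2 -1 W
1 24/29 120/277 3168/8033 10128/8033 -3 -1 S
2 3/2 30/41 63/82 183/82 -3 -2 E
3 24/37 24/13 -576/481 1200/481 -2 -2 N
4 12/25 60/89 -432/2225 2568/2225 -2 -1 W
final -3 -1 S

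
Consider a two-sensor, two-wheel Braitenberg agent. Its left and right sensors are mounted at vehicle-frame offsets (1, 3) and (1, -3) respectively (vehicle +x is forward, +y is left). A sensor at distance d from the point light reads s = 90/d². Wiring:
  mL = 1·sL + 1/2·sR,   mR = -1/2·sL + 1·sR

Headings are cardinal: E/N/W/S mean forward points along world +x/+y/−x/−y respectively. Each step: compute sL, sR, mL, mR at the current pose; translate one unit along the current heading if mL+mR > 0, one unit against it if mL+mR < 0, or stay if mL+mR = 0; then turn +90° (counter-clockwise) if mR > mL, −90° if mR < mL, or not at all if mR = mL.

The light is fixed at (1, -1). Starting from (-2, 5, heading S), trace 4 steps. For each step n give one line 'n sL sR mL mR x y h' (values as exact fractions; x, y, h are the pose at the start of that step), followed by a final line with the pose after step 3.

0 18/5 90/61 1323/305 -99/305 -2 5 S
1 9/2 9/8 81/16 -9/8 -2 4 W
2 18/17 90/37 1431/629 1197/629 -3 4 N
3 1 5 7/2 9/2 -3 5 E
final -2 5 N

n=0: pose=(-2,5,S); sL=18/5, sR=90/61; mL=1323/305, mR=-99/305; mL+mR=1224/305 → advance +1; mR−mL=-1422/305 → turn -1·90°
n=1: pose=(-2,4,W); sL=9/2, sR=9/8; mL=81/16, mR=-9/8; mL+mR=63/16 → advance +1; mR−mL=-99/16 → turn -1·90°
n=2: pose=(-3,4,N); sL=18/17, sR=90/37; mL=1431/629, mR=1197/629; mL+mR=2628/629 → advance +1; mR−mL=-234/629 → turn -1·90°
n=3: pose=(-3,5,E); sL=1, sR=5; mL=7/2, mR=9/2; mL+mR=8 → advance +1; mR−mL=1 → turn +1·90°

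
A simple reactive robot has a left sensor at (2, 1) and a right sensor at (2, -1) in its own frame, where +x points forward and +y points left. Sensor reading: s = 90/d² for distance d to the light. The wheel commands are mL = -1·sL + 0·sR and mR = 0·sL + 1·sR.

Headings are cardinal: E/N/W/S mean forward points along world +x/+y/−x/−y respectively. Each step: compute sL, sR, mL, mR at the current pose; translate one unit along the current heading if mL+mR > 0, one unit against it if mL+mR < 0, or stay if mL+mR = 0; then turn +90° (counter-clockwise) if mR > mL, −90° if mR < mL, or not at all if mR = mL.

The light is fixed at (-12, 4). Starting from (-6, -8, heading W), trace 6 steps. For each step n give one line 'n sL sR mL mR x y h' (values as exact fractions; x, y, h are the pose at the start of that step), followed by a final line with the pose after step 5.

0 18/37 90/137 -18/37 90/137 -6 -8 W
1 45/116 45/106 -45/116 45/106 -7 -8 S
2 90/193 18/49 -90/193 18/49 -7 -9 E
3 9/13 45/73 -9/13 45/73 -8 -9 N
4 90/229 90/173 -90/229 90/173 -8 -10 W
5 45/136 9/26 -45/136 9/26 -9 -10 S
final -9 -11 E

n=0: pose=(-6,-8,W); sL=18/37, sR=90/137; mL=-18/37, mR=90/137; mL+mR=864/5069 → advance +1; mR−mL=5796/5069 → turn +1·90°
n=1: pose=(-7,-8,S); sL=45/116, sR=45/106; mL=-45/116, mR=45/106; mL+mR=225/6148 → advance +1; mR−mL=4995/6148 → turn +1·90°
n=2: pose=(-7,-9,E); sL=90/193, sR=18/49; mL=-90/193, mR=18/49; mL+mR=-936/9457 → advance -1; mR−mL=7884/9457 → turn +1·90°
n=3: pose=(-8,-9,N); sL=9/13, sR=45/73; mL=-9/13, mR=45/73; mL+mR=-72/949 → advance -1; mR−mL=1242/949 → turn +1·90°
n=4: pose=(-8,-10,W); sL=90/229, sR=90/173; mL=-90/229, mR=90/173; mL+mR=5040/39617 → advance +1; mR−mL=36180/39617 → turn +1·90°
n=5: pose=(-9,-10,S); sL=45/136, sR=9/26; mL=-45/136, mR=9/26; mL+mR=27/1768 → advance +1; mR−mL=1197/1768 → turn +1·90°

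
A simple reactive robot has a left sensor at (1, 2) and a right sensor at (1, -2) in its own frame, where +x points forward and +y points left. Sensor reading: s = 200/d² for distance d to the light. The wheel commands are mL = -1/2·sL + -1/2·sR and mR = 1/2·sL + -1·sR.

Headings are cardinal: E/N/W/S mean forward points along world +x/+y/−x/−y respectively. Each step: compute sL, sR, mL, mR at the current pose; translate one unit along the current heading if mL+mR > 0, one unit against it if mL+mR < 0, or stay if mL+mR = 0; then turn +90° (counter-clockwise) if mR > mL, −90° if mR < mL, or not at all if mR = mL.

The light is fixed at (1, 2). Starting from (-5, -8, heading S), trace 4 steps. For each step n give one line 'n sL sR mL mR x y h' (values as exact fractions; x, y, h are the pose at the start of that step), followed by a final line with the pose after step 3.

0 200/137 40/37 -6440/5069 -1780/5069 -5 -8 S
1 100/37 100/73 -5500/2701 -50/2701 -5 -7 E
2 40/29 200/89 -4680/2581 -4020/2581 -6 -7 N
3 25/26 25/16 -525/416 -225/208 -6 -8 W
final -5 -8 S

n=0: pose=(-5,-8,S); sL=200/137, sR=40/37; mL=-6440/5069, mR=-1780/5069; mL+mR=-60/37 → advance -1; mR−mL=4660/5069 → turn +1·90°
n=1: pose=(-5,-7,E); sL=100/37, sR=100/73; mL=-5500/2701, mR=-50/2701; mL+mR=-150/73 → advance -1; mR−mL=5450/2701 → turn +1·90°
n=2: pose=(-6,-7,N); sL=40/29, sR=200/89; mL=-4680/2581, mR=-4020/2581; mL+mR=-300/89 → advance -1; mR−mL=660/2581 → turn +1·90°
n=3: pose=(-6,-8,W); sL=25/26, sR=25/16; mL=-525/416, mR=-225/208; mL+mR=-75/32 → advance -1; mR−mL=75/416 → turn +1·90°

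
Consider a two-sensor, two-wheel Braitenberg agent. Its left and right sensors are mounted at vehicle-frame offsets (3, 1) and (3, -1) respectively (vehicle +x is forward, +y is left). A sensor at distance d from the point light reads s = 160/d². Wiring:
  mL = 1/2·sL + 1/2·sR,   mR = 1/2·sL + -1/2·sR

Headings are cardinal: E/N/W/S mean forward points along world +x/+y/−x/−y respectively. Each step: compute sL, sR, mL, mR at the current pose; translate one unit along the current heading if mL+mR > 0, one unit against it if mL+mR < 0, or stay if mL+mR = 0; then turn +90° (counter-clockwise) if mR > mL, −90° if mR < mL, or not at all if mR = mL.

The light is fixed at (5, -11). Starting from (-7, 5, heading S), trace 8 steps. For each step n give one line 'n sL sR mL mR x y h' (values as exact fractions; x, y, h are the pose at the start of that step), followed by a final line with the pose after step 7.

0 16/29 80/169 2512/4901 192/4901 -7 5 S
1 160/421 160/481 72160/202501 4800/202501 -7 4 W
2 4/13 40/117 38/117 -2/117 -8 4 N
3 160/389 32/65 11424/25285 -1024/25285 -8 5 E
4 16/29 80/169 2512/4901 192/4901 -7 5 S
5 160/421 160/481 72160/202501 4800/202501 -7 4 W
6 4/13 40/117 38/117 -2/117 -8 4 N
7 160/389 32/65 11424/25285 -1024/25285 -8 5 E
final -7 5 S

n=0: pose=(-7,5,S); sL=16/29, sR=80/169; mL=2512/4901, mR=192/4901; mL+mR=16/29 → advance +1; mR−mL=-80/169 → turn -1·90°
n=1: pose=(-7,4,W); sL=160/421, sR=160/481; mL=72160/202501, mR=4800/202501; mL+mR=160/421 → advance +1; mR−mL=-160/481 → turn -1·90°
n=2: pose=(-8,4,N); sL=4/13, sR=40/117; mL=38/117, mR=-2/117; mL+mR=4/13 → advance +1; mR−mL=-40/117 → turn -1·90°
n=3: pose=(-8,5,E); sL=160/389, sR=32/65; mL=11424/25285, mR=-1024/25285; mL+mR=160/389 → advance +1; mR−mL=-32/65 → turn -1·90°
n=4: pose=(-7,5,S); sL=16/29, sR=80/169; mL=2512/4901, mR=192/4901; mL+mR=16/29 → advance +1; mR−mL=-80/169 → turn -1·90°
n=5: pose=(-7,4,W); sL=160/421, sR=160/481; mL=72160/202501, mR=4800/202501; mL+mR=160/421 → advance +1; mR−mL=-160/481 → turn -1·90°
n=6: pose=(-8,4,N); sL=4/13, sR=40/117; mL=38/117, mR=-2/117; mL+mR=4/13 → advance +1; mR−mL=-40/117 → turn -1·90°
n=7: pose=(-8,5,E); sL=160/389, sR=32/65; mL=11424/25285, mR=-1024/25285; mL+mR=160/389 → advance +1; mR−mL=-32/65 → turn -1·90°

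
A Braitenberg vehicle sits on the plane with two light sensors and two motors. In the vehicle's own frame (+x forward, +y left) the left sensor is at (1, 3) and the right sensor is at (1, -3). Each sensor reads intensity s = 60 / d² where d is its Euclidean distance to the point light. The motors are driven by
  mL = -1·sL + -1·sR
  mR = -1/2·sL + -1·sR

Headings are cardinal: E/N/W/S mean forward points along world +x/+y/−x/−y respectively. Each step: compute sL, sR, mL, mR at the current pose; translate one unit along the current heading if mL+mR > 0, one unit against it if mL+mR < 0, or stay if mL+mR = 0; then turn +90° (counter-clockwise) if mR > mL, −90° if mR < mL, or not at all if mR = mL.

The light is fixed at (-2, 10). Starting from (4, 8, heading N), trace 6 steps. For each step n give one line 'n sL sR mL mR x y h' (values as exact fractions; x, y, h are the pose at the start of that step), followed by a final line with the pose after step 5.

n=0: pose=(4,8,N); sL=6, sR=30/41; mL=-276/41, mR=-153/41; mL+mR=-429/41 → advance -1; mR−mL=3 → turn +1·90°
n=1: pose=(4,7,W); sL=60/61, sR=12/5; mL=-1032/305, mR=-882/305; mL+mR=-1914/305 → advance -1; mR−mL=30/61 → turn +1·90°
n=2: pose=(5,7,S); sL=15/29, sR=15/8; mL=-555/232, mR=-495/232; mL+mR=-525/116 → advance -1; mR−mL=15/58 → turn +1·90°
n=3: pose=(5,8,E); sL=12/13, sR=60/89; mL=-1848/1157, mR=-1314/1157; mL+mR=-3162/1157 → advance -1; mR−mL=6/13 → turn +1·90°
n=4: pose=(4,8,N); sL=6, sR=30/41; mL=-276/41, mR=-153/41; mL+mR=-429/41 → advance -1; mR−mL=3 → turn +1·90°
n=5: pose=(4,7,W); sL=60/61, sR=12/5; mL=-1032/305, mR=-882/305; mL+mR=-1914/305 → advance -1; mR−mL=30/61 → turn +1·90°

0 6 30/41 -276/41 -153/41 4 8 N
1 60/61 12/5 -1032/305 -882/305 4 7 W
2 15/29 15/8 -555/232 -495/232 5 7 S
3 12/13 60/89 -1848/1157 -1314/1157 5 8 E
4 6 30/41 -276/41 -153/41 4 8 N
5 60/61 12/5 -1032/305 -882/305 4 7 W
final 5 7 S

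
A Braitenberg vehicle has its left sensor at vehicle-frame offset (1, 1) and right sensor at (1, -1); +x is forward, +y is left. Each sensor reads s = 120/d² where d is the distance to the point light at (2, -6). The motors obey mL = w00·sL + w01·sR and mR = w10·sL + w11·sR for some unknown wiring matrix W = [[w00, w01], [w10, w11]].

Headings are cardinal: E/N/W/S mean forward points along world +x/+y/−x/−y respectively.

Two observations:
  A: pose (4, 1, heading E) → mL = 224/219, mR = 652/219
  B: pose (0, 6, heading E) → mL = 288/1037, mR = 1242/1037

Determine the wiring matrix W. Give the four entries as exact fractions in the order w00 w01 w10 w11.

obs A: pose=(4,1,E) → sL=120/73, sR=8/3, mL=224/219, mR=652/219
obs B: pose=(0,6,E) → sL=12/17, sR=60/61, mL=288/1037, mR=1242/1037
sensor matrix S = [[120/73, 8/3], [12/17, 60/61]]; det S = -20096/75701
solve [mL_A; mL_B] = S·[w00; w01] and [mR_A; mR_B] = S·[w10; w11]:
  w00 = -1, w01 = 1, w10 = 1, w11 = 1/2

-1 1 1 1/2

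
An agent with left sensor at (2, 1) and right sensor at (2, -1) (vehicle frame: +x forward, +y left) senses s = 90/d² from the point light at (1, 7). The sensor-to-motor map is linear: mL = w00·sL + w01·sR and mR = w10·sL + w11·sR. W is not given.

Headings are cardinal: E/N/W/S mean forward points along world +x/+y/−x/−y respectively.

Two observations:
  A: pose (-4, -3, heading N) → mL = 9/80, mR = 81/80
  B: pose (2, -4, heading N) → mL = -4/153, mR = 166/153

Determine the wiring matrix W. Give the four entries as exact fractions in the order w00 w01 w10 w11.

-1/2 1/2 1/2 1/2

obs A: pose=(-4,-3,N) → sL=9/10, sR=9/8, mL=9/80, mR=81/80
obs B: pose=(2,-4,N) → sL=10/9, sR=18/17, mL=-4/153, mR=166/153
sensor matrix S = [[9/10, 9/8], [10/9, 18/17]]; det S = -101/340
solve [mL_A; mL_B] = S·[w00; w01] and [mR_A; mR_B] = S·[w10; w11]:
  w00 = -1/2, w01 = 1/2, w10 = 1/2, w11 = 1/2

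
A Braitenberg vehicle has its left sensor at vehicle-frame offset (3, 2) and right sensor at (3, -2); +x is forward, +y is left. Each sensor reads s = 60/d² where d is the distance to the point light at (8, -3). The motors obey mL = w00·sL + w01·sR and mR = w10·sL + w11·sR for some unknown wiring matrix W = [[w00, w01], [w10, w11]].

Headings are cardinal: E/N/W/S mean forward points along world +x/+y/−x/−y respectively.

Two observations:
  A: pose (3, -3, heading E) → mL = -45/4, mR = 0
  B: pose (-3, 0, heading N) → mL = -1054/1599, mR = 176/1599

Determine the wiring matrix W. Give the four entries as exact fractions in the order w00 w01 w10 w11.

obs A: pose=(3,-3,E) → sL=15/2, sR=15/2, mL=-45/4, mR=0
obs B: pose=(-3,0,N) → sL=12/41, sR=20/39, mL=-1054/1599, mR=176/1599
sensor matrix S = [[15/2, 15/2], [12/41, 20/39]]; det S = 880/533
solve [mL_A; mL_B] = S·[w00; w01] and [mR_A; mR_B] = S·[w10; w11]:
  w00 = -1/2, w01 = -1, w10 = -1/2, w11 = 1/2

-1/2 -1 -1/2 1/2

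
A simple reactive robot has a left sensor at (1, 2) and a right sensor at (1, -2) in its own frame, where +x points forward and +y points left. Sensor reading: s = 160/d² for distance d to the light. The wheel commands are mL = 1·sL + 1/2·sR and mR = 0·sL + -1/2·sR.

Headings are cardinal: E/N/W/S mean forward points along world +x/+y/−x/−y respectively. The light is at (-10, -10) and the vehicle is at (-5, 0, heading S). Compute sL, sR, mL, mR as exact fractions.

left sensor world pos  = (-3, -1); dL² = 130
right sensor world pos = (-7, -1); dR² = 90
sL = 160/130 = 16/13
sR = 160/90 = 16/9
mL = 1·sL + 1/2·sR = 248/117
mR = 0·sL + -1/2·sR = -8/9

16/13 16/9 248/117 -8/9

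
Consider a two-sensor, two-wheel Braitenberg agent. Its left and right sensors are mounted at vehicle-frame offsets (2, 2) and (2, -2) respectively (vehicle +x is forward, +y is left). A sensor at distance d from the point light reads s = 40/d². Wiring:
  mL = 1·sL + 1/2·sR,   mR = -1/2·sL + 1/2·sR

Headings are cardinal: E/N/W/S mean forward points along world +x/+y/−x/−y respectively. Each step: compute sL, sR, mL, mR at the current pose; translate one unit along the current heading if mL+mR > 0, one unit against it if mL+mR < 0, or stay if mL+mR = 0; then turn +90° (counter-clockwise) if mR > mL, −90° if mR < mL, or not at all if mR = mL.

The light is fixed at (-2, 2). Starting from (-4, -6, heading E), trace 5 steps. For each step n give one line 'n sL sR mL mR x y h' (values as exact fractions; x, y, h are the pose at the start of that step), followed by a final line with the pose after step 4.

0 10/9 2/5 59/45 -16/45 -4 -6 E
1 40/101 40/109 6380/11009 -160/11009 -3 -6 S
2 4/13 20/29 246/377 72/377 -3 -7 W
3 8/13 40/49 652/637 64/637 -4 -7 N
4 10/9 2/5 59/45 -16/45 -4 -6 E
final -3 -6 S

n=0: pose=(-4,-6,E); sL=10/9, sR=2/5; mL=59/45, mR=-16/45; mL+mR=43/45 → advance +1; mR−mL=-5/3 → turn -1·90°
n=1: pose=(-3,-6,S); sL=40/101, sR=40/109; mL=6380/11009, mR=-160/11009; mL+mR=6220/11009 → advance +1; mR−mL=-60/101 → turn -1·90°
n=2: pose=(-3,-7,W); sL=4/13, sR=20/29; mL=246/377, mR=72/377; mL+mR=318/377 → advance +1; mR−mL=-6/13 → turn -1·90°
n=3: pose=(-4,-7,N); sL=8/13, sR=40/49; mL=652/637, mR=64/637; mL+mR=716/637 → advance +1; mR−mL=-12/13 → turn -1·90°
n=4: pose=(-4,-6,E); sL=10/9, sR=2/5; mL=59/45, mR=-16/45; mL+mR=43/45 → advance +1; mR−mL=-5/3 → turn -1·90°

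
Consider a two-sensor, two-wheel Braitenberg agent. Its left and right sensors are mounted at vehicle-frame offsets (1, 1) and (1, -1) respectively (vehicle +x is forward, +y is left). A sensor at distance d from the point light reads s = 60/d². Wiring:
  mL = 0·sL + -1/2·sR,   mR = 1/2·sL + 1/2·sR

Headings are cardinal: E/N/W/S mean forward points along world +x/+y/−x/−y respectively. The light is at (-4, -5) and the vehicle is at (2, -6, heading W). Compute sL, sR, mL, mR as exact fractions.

left sensor world pos  = (1, -7); dL² = 29
right sensor world pos = (1, -5); dR² = 25
sL = 60/29 = 60/29
sR = 60/25 = 12/5
mL = 0·sL + -1/2·sR = -6/5
mR = 1/2·sL + 1/2·sR = 324/145

60/29 12/5 -6/5 324/145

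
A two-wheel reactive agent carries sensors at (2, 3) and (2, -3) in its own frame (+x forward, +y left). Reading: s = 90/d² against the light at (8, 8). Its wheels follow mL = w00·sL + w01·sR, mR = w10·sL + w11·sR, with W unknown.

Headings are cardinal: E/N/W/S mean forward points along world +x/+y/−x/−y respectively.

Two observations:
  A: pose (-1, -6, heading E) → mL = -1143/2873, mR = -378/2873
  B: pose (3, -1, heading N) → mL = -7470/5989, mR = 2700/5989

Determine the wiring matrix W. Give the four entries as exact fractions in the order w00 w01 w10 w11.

obs A: pose=(-1,-6,E) → sL=9/17, sR=45/169, mL=-1143/2873, mR=-378/2873
obs B: pose=(3,-1,N) → sL=90/113, sR=90/53, mL=-7470/5989, mR=2700/5989
sensor matrix S = [[9/17, 45/169], [90/113, 90/53]]; det S = 11819520/17206397
solve [mL_A; mL_B] = S·[w00; w01] and [mR_A; mR_B] = S·[w10; w11]:
  w00 = -1/2, w01 = -1/2, w10 = -1/2, w11 = 1/2

-1/2 -1/2 -1/2 1/2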